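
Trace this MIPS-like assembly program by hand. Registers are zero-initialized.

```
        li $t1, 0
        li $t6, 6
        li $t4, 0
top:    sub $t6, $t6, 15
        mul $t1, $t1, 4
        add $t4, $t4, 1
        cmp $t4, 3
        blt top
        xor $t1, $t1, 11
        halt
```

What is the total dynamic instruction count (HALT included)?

20

li $t1, 0 → $t1=0
li $t6, 6 → $t6=6
li $t4, 0 → $t4=0
sub $t6, $t6, 15 → $t6=6-15=-9
mul $t1, $t1, 4 → $t1=0*4=0
add $t4, $t4, 1 → $t4=0+1=1
cmp $t4, 3  (cmp 1,3)
blt top: taken
sub $t6, $t6, 15 → $t6=(-9)-15=-24
mul $t1, $t1, 4 → $t1=0*4=0
add $t4, $t4, 1 → $t4=1+1=2
cmp $t4, 3  (cmp 2,3)
blt top: taken
sub $t6, $t6, 15 → $t6=(-24)-15=-39
mul $t1, $t1, 4 → $t1=0*4=0
add $t4, $t4, 1 → $t4=2+1=3
cmp $t4, 3  (cmp 3,3)
blt top: not taken
xor $t1, $t1, 11 → $t1=0^11=11
halt.
Total executed instructions: 20.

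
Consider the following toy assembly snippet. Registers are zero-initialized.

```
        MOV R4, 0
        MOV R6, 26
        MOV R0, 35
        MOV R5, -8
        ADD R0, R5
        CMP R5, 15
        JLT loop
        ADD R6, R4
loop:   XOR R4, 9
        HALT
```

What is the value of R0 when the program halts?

after MOV R4, 0: R4=0
after MOV R6, 26: R6=26
after MOV R0, 35: R0=35
after MOV R5, -8: R5=-8
after ADD R0, R5: R0=35+(-8)=27
CMP R5, 15  (cmp -8,15)
JLT loop: taken
after XOR R4, 9: R4=0^9=9
halt.

27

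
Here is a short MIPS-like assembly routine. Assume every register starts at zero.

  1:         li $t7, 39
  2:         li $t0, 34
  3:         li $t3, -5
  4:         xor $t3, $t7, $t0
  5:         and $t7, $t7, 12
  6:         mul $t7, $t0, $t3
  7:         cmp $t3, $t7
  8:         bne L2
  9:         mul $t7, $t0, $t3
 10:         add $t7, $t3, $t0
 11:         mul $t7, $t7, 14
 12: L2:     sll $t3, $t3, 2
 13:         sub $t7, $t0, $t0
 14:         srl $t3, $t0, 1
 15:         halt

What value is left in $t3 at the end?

17

$t7=39
$t0=34
$t3=-5
$t3=39^34=5
$t7=39&12=4
$t7=34*5=170
cmp $t3, $t7  (cmp 5,170)
bne L2: taken
$t3=5<<2=20
$t7=34-34=0
$t3=34>>1=17
halt.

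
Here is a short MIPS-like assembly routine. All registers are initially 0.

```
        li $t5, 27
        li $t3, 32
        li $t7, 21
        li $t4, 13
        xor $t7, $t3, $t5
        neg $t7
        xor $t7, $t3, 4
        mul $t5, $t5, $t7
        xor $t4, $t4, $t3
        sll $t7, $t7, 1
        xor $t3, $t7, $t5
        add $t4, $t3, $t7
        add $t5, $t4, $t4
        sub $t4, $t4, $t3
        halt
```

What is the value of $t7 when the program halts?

72

after li $t5, 27: $t5=27
after li $t3, 32: $t3=32
after li $t7, 21: $t7=21
after li $t4, 13: $t4=13
after xor $t7, $t3, $t5: $t7=32^27=59
after neg $t7: $t7=-(59)=-59
after xor $t7, $t3, 4: $t7=32^4=36
after mul $t5, $t5, $t7: $t5=27*36=972
after xor $t4, $t4, $t3: $t4=13^32=45
after sll $t7, $t7, 1: $t7=36<<1=72
after xor $t3, $t7, $t5: $t3=72^972=900
after add $t4, $t3, $t7: $t4=900+72=972
after add $t5, $t4, $t4: $t5=972+972=1944
after sub $t4, $t4, $t3: $t4=972-900=72
halt.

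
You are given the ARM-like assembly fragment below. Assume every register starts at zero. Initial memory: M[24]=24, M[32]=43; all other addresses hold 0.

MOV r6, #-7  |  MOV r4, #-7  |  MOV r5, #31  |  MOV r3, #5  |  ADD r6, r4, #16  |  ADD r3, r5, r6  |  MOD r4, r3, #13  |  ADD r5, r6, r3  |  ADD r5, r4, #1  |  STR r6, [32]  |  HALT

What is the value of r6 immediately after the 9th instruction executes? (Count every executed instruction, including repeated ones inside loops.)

MOV r6, #-7 → r6=-7
MOV r4, #-7 → r4=-7
MOV r5, #31 → r5=31
MOV r3, #5 → r3=5
ADD r6, r4, #16 → r6=(-7)+16=9
ADD r3, r5, r6 → r3=31+9=40
MOD r4, r3, #13 → r4=40%13=1
ADD r5, r6, r3 → r5=9+40=49
ADD r5, r4, #1 → r5=1+1=2
After step 9: r6 = 9.

9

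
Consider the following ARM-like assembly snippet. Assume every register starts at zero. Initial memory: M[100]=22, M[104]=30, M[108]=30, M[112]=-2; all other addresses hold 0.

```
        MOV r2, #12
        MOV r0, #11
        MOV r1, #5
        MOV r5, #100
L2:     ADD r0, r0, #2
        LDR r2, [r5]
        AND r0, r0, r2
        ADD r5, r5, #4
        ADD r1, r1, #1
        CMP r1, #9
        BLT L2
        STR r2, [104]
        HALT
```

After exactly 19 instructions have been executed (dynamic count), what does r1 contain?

after MOV r2, #12: r2=12
after MOV r0, #11: r0=11
after MOV r1, #5: r1=5
after MOV r5, #100: r5=100
after ADD r0, r0, #2: r0=11+2=13
after LDR r2, [r5]: r2=M[100]=22
after AND r0, r0, r2: r0=13&22=4
after ADD r5, r5, #4: r5=100+4=104
after ADD r1, r1, #1: r1=5+1=6
CMP r1, #9  (cmp 6,9)
BLT L2: taken
after ADD r0, r0, #2: r0=4+2=6
after LDR r2, [r5]: r2=M[104]=30
after AND r0, r0, r2: r0=6&30=6
after ADD r5, r5, #4: r5=104+4=108
after ADD r1, r1, #1: r1=6+1=7
CMP r1, #9  (cmp 7,9)
BLT L2: taken
after ADD r0, r0, #2: r0=6+2=8
After step 19: r1 = 7.

7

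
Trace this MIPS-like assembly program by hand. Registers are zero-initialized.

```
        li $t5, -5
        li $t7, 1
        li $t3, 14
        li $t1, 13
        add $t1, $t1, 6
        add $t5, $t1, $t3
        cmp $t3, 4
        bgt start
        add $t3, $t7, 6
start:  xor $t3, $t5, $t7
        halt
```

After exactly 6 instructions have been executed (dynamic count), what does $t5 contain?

li $t5, -5 → $t5=-5
li $t7, 1 → $t7=1
li $t3, 14 → $t3=14
li $t1, 13 → $t1=13
add $t1, $t1, 6 → $t1=13+6=19
add $t5, $t1, $t3 → $t5=19+14=33
After step 6: $t5 = 33.

33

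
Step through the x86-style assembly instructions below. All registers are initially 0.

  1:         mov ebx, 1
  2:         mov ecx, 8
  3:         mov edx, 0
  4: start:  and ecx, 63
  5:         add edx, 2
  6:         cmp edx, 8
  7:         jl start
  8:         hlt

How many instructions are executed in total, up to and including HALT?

20

mov ebx, 1 → ebx=1
mov ecx, 8 → ecx=8
mov edx, 0 → edx=0
and ecx, 63 → ecx=8&63=8
add edx, 2 → edx=0+2=2
cmp edx, 8  (cmp 2,8)
jl start: taken
and ecx, 63 → ecx=8&63=8
add edx, 2 → edx=2+2=4
cmp edx, 8  (cmp 4,8)
jl start: taken
and ecx, 63 → ecx=8&63=8
add edx, 2 → edx=4+2=6
cmp edx, 8  (cmp 6,8)
jl start: taken
and ecx, 63 → ecx=8&63=8
add edx, 2 → edx=6+2=8
cmp edx, 8  (cmp 8,8)
jl start: not taken
halt.
Total executed instructions: 20.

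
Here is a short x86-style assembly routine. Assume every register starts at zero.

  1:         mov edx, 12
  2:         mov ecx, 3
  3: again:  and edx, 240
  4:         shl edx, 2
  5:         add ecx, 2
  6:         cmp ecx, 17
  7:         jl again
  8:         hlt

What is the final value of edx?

0

after mov edx, 12: edx=12
after mov ecx, 3: ecx=3
after and edx, 240: edx=12&240=0
after shl edx, 2: edx=0<<2=0
after add ecx, 2: ecx=3+2=5
cmp ecx, 17  (cmp 5,17)
jl again: taken
after and edx, 240: edx=0&240=0
after shl edx, 2: edx=0<<2=0
after add ecx, 2: ecx=5+2=7
cmp ecx, 17  (cmp 7,17)
jl again: taken
after and edx, 240: edx=0&240=0
after shl edx, 2: edx=0<<2=0
after add ecx, 2: ecx=7+2=9
cmp ecx, 17  (cmp 9,17)
jl again: taken
after and edx, 240: edx=0&240=0
after shl edx, 2: edx=0<<2=0
after add ecx, 2: ecx=9+2=11
cmp ecx, 17  (cmp 11,17)
jl again: taken
after and edx, 240: edx=0&240=0
after shl edx, 2: edx=0<<2=0
after add ecx, 2: ecx=11+2=13
cmp ecx, 17  (cmp 13,17)
jl again: taken
after and edx, 240: edx=0&240=0
after shl edx, 2: edx=0<<2=0
after add ecx, 2: ecx=13+2=15
cmp ecx, 17  (cmp 15,17)
jl again: taken
after and edx, 240: edx=0&240=0
after shl edx, 2: edx=0<<2=0
after add ecx, 2: ecx=15+2=17
cmp ecx, 17  (cmp 17,17)
jl again: not taken
halt.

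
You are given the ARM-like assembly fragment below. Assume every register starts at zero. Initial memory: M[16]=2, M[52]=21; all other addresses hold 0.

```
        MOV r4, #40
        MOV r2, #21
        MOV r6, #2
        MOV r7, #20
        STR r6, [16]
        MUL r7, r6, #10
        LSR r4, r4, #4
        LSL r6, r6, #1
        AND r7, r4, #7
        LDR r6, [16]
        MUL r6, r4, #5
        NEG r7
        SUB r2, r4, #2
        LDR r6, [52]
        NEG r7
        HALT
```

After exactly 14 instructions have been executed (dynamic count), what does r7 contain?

MOV r4, #40 → r4=40
MOV r2, #21 → r2=21
MOV r6, #2 → r6=2
MOV r7, #20 → r7=20
STR r6, [16] → M[16]=2
MUL r7, r6, #10 → r7=2*10=20
LSR r4, r4, #4 → r4=40>>4=2
LSL r6, r6, #1 → r6=2<<1=4
AND r7, r4, #7 → r7=2&7=2
LDR r6, [16] → r6=M[16]=2
MUL r6, r4, #5 → r6=2*5=10
NEG r7 → r7=-(2)=-2
SUB r2, r4, #2 → r2=2-2=0
LDR r6, [52] → r6=M[52]=21
After step 14: r7 = -2.

-2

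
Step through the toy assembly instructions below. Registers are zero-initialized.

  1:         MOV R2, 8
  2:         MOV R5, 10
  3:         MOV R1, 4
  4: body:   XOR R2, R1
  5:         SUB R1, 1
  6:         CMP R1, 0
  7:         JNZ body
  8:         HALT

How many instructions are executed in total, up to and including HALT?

20

MOV R2, 8 → R2=8
MOV R5, 10 → R5=10
MOV R1, 4 → R1=4
XOR R2, R1 → R2=8^4=12
SUB R1, 1 → R1=4-1=3
CMP R1, 0  (cmp 3,0)
JNZ body: taken
XOR R2, R1 → R2=12^3=15
SUB R1, 1 → R1=3-1=2
CMP R1, 0  (cmp 2,0)
JNZ body: taken
XOR R2, R1 → R2=15^2=13
SUB R1, 1 → R1=2-1=1
CMP R1, 0  (cmp 1,0)
JNZ body: taken
XOR R2, R1 → R2=13^1=12
SUB R1, 1 → R1=1-1=0
CMP R1, 0  (cmp 0,0)
JNZ body: not taken
halt.
Total executed instructions: 20.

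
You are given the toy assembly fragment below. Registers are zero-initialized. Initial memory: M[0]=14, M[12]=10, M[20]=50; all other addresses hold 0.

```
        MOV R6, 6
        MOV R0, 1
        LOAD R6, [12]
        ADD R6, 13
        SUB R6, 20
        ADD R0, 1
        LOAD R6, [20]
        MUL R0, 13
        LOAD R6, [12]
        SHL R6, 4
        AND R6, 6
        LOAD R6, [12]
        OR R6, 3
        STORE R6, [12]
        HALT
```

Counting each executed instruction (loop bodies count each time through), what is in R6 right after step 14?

after MOV R6, 6: R6=6
after MOV R0, 1: R0=1
after LOAD R6, [12]: R6=M[12]=10
after ADD R6, 13: R6=10+13=23
after SUB R6, 20: R6=23-20=3
after ADD R0, 1: R0=1+1=2
after LOAD R6, [20]: R6=M[20]=50
after MUL R0, 13: R0=2*13=26
after LOAD R6, [12]: R6=M[12]=10
after SHL R6, 4: R6=10<<4=160
after AND R6, 6: R6=160&6=0
after LOAD R6, [12]: R6=M[12]=10
after OR R6, 3: R6=10|3=11
STORE R6, [12] → M[12]=11
After step 14: R6 = 11.

11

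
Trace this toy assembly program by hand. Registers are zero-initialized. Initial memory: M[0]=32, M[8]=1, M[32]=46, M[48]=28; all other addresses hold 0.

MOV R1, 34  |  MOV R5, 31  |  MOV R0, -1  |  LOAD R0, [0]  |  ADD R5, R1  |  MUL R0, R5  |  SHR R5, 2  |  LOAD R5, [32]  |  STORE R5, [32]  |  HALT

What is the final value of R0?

2080

after MOV R1, 34: R1=34
after MOV R5, 31: R5=31
after MOV R0, -1: R0=-1
after LOAD R0, [0]: R0=M[0]=32
after ADD R5, R1: R5=31+34=65
after MUL R0, R5: R0=32*65=2080
after SHR R5, 2: R5=65>>2=16
after LOAD R5, [32]: R5=M[32]=46
STORE R5, [32] → M[32]=46
halt.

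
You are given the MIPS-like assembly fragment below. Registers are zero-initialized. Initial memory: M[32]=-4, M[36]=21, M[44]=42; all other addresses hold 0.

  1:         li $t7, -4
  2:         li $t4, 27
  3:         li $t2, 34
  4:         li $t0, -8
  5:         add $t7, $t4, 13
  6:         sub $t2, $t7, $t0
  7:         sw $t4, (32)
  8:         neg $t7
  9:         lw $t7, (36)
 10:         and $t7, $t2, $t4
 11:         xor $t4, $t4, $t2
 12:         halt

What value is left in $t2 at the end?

$t7=-4
$t4=27
$t2=34
$t0=-8
$t7=27+13=40
$t2=40-(-8)=48
sw $t4, (32) → M[32]=27
$t7=-(40)=-40
$t7=M[36]=21
$t7=48&27=16
$t4=27^48=43
halt.

48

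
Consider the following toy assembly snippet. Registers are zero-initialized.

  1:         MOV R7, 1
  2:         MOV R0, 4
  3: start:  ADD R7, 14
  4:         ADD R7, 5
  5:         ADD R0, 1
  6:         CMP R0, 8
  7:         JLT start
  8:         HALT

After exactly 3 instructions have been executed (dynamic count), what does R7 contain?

15

MOV R7, 1 → R7=1
MOV R0, 4 → R0=4
ADD R7, 14 → R7=1+14=15
After step 3: R7 = 15.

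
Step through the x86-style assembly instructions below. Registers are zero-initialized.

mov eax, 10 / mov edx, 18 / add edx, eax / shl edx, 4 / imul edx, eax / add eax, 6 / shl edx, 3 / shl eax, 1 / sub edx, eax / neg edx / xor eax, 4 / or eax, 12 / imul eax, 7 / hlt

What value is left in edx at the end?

-35808

mov eax, 10 → eax=10
mov edx, 18 → edx=18
add edx, eax → edx=18+10=28
shl edx, 4 → edx=28<<4=448
imul edx, eax → edx=448*10=4480
add eax, 6 → eax=10+6=16
shl edx, 3 → edx=4480<<3=35840
shl eax, 1 → eax=16<<1=32
sub edx, eax → edx=35840-32=35808
neg edx → edx=-(35808)=-35808
xor eax, 4 → eax=32^4=36
or eax, 12 → eax=36|12=44
imul eax, 7 → eax=44*7=308
halt.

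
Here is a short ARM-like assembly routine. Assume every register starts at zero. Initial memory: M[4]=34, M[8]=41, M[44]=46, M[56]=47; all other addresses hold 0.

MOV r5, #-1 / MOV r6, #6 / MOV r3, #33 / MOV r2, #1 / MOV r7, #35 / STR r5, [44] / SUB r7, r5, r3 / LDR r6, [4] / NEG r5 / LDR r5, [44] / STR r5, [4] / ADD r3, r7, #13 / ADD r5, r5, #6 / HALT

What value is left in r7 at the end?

after MOV r5, #-1: r5=-1
after MOV r6, #6: r6=6
after MOV r3, #33: r3=33
after MOV r2, #1: r2=1
after MOV r7, #35: r7=35
STR r5, [44] → M[44]=-1
after SUB r7, r5, r3: r7=(-1)-33=-34
after LDR r6, [4]: r6=M[4]=34
after NEG r5: r5=-(-1)=1
after LDR r5, [44]: r5=M[44]=-1
STR r5, [4] → M[4]=-1
after ADD r3, r7, #13: r3=(-34)+13=-21
after ADD r5, r5, #6: r5=(-1)+6=5
halt.

-34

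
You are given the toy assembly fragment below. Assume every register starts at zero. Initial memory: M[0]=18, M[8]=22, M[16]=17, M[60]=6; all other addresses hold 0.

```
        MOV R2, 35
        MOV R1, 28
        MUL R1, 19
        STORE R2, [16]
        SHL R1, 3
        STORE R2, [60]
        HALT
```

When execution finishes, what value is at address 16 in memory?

35

after MOV R2, 35: R2=35
after MOV R1, 28: R1=28
after MUL R1, 19: R1=28*19=532
STORE R2, [16] → M[16]=35
after SHL R1, 3: R1=532<<3=4256
STORE R2, [60] → M[60]=35
halt.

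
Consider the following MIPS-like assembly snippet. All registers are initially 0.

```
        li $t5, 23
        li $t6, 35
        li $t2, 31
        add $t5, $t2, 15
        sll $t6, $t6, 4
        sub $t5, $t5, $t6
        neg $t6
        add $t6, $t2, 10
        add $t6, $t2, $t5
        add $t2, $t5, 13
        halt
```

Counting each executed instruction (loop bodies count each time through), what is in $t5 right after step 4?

$t5=23
$t6=35
$t2=31
$t5=31+15=46
After step 4: $t5 = 46.

46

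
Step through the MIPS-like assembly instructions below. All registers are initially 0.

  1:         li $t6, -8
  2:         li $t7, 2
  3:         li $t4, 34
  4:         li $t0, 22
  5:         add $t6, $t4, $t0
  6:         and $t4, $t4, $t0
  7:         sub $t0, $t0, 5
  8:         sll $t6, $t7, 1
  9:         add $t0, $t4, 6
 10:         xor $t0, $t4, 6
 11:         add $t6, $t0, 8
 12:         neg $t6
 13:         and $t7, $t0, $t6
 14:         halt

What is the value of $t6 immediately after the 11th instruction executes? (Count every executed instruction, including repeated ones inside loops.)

li $t6, -8 → $t6=-8
li $t7, 2 → $t7=2
li $t4, 34 → $t4=34
li $t0, 22 → $t0=22
add $t6, $t4, $t0 → $t6=34+22=56
and $t4, $t4, $t0 → $t4=34&22=2
sub $t0, $t0, 5 → $t0=22-5=17
sll $t6, $t7, 1 → $t6=2<<1=4
add $t0, $t4, 6 → $t0=2+6=8
xor $t0, $t4, 6 → $t0=2^6=4
add $t6, $t0, 8 → $t6=4+8=12
After step 11: $t6 = 12.

12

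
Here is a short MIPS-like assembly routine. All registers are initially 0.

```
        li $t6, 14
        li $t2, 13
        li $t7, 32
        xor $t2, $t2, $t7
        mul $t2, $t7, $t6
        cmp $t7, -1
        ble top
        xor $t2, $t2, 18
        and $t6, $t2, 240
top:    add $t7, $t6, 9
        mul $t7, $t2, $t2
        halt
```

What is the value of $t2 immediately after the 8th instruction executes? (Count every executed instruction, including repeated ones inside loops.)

466

after li $t6, 14: $t6=14
after li $t2, 13: $t2=13
after li $t7, 32: $t7=32
after xor $t2, $t2, $t7: $t2=13^32=45
after mul $t2, $t7, $t6: $t2=32*14=448
cmp $t7, -1  (cmp 32,-1)
ble top: not taken
after xor $t2, $t2, 18: $t2=448^18=466
After step 8: $t2 = 466.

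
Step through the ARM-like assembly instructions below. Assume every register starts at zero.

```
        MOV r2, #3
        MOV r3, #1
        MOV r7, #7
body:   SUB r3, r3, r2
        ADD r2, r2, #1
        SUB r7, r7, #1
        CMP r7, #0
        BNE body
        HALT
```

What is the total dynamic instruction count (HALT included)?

r2=3
r3=1
r7=7
r3=1-3=-2
r2=3+1=4
r7=7-1=6
CMP r7, #0  (cmp 6,0)
BNE body: taken
r3=(-2)-4=-6
r2=4+1=5
r7=6-1=5
CMP r7, #0  (cmp 5,0)
BNE body: taken
r3=(-6)-5=-11
r2=5+1=6
r7=5-1=4
CMP r7, #0  (cmp 4,0)
BNE body: taken
r3=(-11)-6=-17
r2=6+1=7
r7=4-1=3
CMP r7, #0  (cmp 3,0)
BNE body: taken
r3=(-17)-7=-24
r2=7+1=8
r7=3-1=2
CMP r7, #0  (cmp 2,0)
BNE body: taken
r3=(-24)-8=-32
r2=8+1=9
r7=2-1=1
CMP r7, #0  (cmp 1,0)
BNE body: taken
r3=(-32)-9=-41
r2=9+1=10
r7=1-1=0
CMP r7, #0  (cmp 0,0)
BNE body: not taken
halt.
Total executed instructions: 39.

39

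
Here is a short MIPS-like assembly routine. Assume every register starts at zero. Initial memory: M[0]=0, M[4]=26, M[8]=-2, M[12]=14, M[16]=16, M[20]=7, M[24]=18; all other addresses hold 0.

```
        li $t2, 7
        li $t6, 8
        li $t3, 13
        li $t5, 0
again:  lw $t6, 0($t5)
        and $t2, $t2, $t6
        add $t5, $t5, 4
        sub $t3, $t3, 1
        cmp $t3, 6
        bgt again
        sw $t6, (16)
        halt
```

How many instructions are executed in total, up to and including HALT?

48

after li $t2, 7: $t2=7
after li $t6, 8: $t6=8
after li $t3, 13: $t3=13
after li $t5, 0: $t5=0
after lw $t6, 0($t5): $t6=M[0]=0
after and $t2, $t2, $t6: $t2=7&0=0
after add $t5, $t5, 4: $t5=0+4=4
after sub $t3, $t3, 1: $t3=13-1=12
cmp $t3, 6  (cmp 12,6)
bgt again: taken
after lw $t6, 0($t5): $t6=M[4]=26
after and $t2, $t2, $t6: $t2=0&26=0
after add $t5, $t5, 4: $t5=4+4=8
after sub $t3, $t3, 1: $t3=12-1=11
cmp $t3, 6  (cmp 11,6)
bgt again: taken
after lw $t6, 0($t5): $t6=M[8]=-2
after and $t2, $t2, $t6: $t2=0&(-2)=0
after add $t5, $t5, 4: $t5=8+4=12
after sub $t3, $t3, 1: $t3=11-1=10
cmp $t3, 6  (cmp 10,6)
bgt again: taken
after lw $t6, 0($t5): $t6=M[12]=14
after and $t2, $t2, $t6: $t2=0&14=0
after add $t5, $t5, 4: $t5=12+4=16
after sub $t3, $t3, 1: $t3=10-1=9
cmp $t3, 6  (cmp 9,6)
bgt again: taken
after lw $t6, 0($t5): $t6=M[16]=16
after and $t2, $t2, $t6: $t2=0&16=0
after add $t5, $t5, 4: $t5=16+4=20
after sub $t3, $t3, 1: $t3=9-1=8
cmp $t3, 6  (cmp 8,6)
bgt again: taken
after lw $t6, 0($t5): $t6=M[20]=7
after and $t2, $t2, $t6: $t2=0&7=0
after add $t5, $t5, 4: $t5=20+4=24
after sub $t3, $t3, 1: $t3=8-1=7
cmp $t3, 6  (cmp 7,6)
bgt again: taken
after lw $t6, 0($t5): $t6=M[24]=18
after and $t2, $t2, $t6: $t2=0&18=0
after add $t5, $t5, 4: $t5=24+4=28
after sub $t3, $t3, 1: $t3=7-1=6
cmp $t3, 6  (cmp 6,6)
bgt again: not taken
sw $t6, (16) → M[16]=18
halt.
Total executed instructions: 48.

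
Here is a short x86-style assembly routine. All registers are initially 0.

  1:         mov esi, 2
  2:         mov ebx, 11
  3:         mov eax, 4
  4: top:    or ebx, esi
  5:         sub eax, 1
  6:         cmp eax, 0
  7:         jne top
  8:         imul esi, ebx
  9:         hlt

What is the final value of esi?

mov esi, 2 → esi=2
mov ebx, 11 → ebx=11
mov eax, 4 → eax=4
or ebx, esi → ebx=11|2=11
sub eax, 1 → eax=4-1=3
cmp eax, 0  (cmp 3,0)
jne top: taken
or ebx, esi → ebx=11|2=11
sub eax, 1 → eax=3-1=2
cmp eax, 0  (cmp 2,0)
jne top: taken
or ebx, esi → ebx=11|2=11
sub eax, 1 → eax=2-1=1
cmp eax, 0  (cmp 1,0)
jne top: taken
or ebx, esi → ebx=11|2=11
sub eax, 1 → eax=1-1=0
cmp eax, 0  (cmp 0,0)
jne top: not taken
imul esi, ebx → esi=2*11=22
halt.

22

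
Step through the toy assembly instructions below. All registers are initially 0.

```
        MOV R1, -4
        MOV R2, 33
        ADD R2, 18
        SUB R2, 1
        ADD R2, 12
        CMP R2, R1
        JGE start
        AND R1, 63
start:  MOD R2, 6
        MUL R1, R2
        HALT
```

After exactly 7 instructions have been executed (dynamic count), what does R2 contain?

62

after MOV R1, -4: R1=-4
after MOV R2, 33: R2=33
after ADD R2, 18: R2=33+18=51
after SUB R2, 1: R2=51-1=50
after ADD R2, 12: R2=50+12=62
CMP R2, R1  (cmp 62,-4)
JGE start: taken
After step 7: R2 = 62.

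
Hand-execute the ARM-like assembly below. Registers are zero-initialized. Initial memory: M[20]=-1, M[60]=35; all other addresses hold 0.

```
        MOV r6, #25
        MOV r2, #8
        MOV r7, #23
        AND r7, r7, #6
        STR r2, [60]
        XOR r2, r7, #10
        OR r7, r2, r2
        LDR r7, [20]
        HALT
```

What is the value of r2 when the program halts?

12

r6=25
r2=8
r7=23
r7=23&6=6
STR r2, [60] → M[60]=8
r2=6^10=12
r7=12|12=12
r7=M[20]=-1
halt.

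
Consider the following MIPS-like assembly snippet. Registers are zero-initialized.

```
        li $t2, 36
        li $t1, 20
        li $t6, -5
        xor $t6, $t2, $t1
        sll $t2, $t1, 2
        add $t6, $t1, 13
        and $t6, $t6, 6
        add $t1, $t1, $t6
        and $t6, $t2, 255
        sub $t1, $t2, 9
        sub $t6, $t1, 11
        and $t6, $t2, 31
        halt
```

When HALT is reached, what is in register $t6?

$t2=36
$t1=20
$t6=-5
$t6=36^20=48
$t2=20<<2=80
$t6=20+13=33
$t6=33&6=0
$t1=20+0=20
$t6=80&255=80
$t1=80-9=71
$t6=71-11=60
$t6=80&31=16
halt.

16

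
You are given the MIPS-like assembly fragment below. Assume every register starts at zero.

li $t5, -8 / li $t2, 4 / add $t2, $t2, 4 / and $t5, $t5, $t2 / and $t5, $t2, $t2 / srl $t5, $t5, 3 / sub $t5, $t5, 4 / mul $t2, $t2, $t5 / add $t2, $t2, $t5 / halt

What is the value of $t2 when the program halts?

$t5=-8
$t2=4
$t2=4+4=8
$t5=(-8)&8=8
$t5=8&8=8
$t5=8>>3=1
$t5=1-4=-3
$t2=8*(-3)=-24
$t2=(-24)+(-3)=-27
halt.

-27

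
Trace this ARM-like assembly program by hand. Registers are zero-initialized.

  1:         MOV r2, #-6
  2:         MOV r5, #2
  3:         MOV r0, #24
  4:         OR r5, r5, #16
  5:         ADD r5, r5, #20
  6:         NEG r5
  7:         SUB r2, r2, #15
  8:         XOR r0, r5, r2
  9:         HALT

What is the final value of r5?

after MOV r2, #-6: r2=-6
after MOV r5, #2: r5=2
after MOV r0, #24: r0=24
after OR r5, r5, #16: r5=2|16=18
after ADD r5, r5, #20: r5=18+20=38
after NEG r5: r5=-(38)=-38
after SUB r2, r2, #15: r2=(-6)-15=-21
after XOR r0, r5, r2: r0=(-38)^(-21)=49
halt.

-38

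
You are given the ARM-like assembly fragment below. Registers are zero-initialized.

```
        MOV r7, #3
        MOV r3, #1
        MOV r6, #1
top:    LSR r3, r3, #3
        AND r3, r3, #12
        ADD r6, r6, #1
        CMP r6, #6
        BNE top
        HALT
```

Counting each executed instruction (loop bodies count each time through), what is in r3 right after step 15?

after MOV r7, #3: r7=3
after MOV r3, #1: r3=1
after MOV r6, #1: r6=1
after LSR r3, r3, #3: r3=1>>3=0
after AND r3, r3, #12: r3=0&12=0
after ADD r6, r6, #1: r6=1+1=2
CMP r6, #6  (cmp 2,6)
BNE top: taken
after LSR r3, r3, #3: r3=0>>3=0
after AND r3, r3, #12: r3=0&12=0
after ADD r6, r6, #1: r6=2+1=3
CMP r6, #6  (cmp 3,6)
BNE top: taken
after LSR r3, r3, #3: r3=0>>3=0
after AND r3, r3, #12: r3=0&12=0
After step 15: r3 = 0.

0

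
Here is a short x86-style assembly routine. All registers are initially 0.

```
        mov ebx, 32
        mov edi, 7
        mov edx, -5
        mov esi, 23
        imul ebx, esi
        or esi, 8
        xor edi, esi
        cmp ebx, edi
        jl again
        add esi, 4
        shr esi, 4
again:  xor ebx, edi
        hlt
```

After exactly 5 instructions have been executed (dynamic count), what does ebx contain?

736

mov ebx, 32 → ebx=32
mov edi, 7 → edi=7
mov edx, -5 → edx=-5
mov esi, 23 → esi=23
imul ebx, esi → ebx=32*23=736
After step 5: ebx = 736.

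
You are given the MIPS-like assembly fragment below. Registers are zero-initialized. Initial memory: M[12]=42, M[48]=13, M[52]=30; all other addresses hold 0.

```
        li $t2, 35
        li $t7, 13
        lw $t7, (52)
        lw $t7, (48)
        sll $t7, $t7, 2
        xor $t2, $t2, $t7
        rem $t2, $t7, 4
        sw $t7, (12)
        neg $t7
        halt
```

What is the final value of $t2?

0

li $t2, 35 → $t2=35
li $t7, 13 → $t7=13
lw $t7, (52) → $t7=M[52]=30
lw $t7, (48) → $t7=M[48]=13
sll $t7, $t7, 2 → $t7=13<<2=52
xor $t2, $t2, $t7 → $t2=35^52=23
rem $t2, $t7, 4 → $t2=52%4=0
sw $t7, (12) → M[12]=52
neg $t7 → $t7=-(52)=-52
halt.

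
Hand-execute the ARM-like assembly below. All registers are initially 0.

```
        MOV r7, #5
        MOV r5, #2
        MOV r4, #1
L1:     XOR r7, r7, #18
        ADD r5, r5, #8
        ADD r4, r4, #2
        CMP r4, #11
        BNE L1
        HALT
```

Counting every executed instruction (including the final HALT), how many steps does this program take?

MOV r7, #5 → r7=5
MOV r5, #2 → r5=2
MOV r4, #1 → r4=1
XOR r7, r7, #18 → r7=5^18=23
ADD r5, r5, #8 → r5=2+8=10
ADD r4, r4, #2 → r4=1+2=3
CMP r4, #11  (cmp 3,11)
BNE L1: taken
XOR r7, r7, #18 → r7=23^18=5
ADD r5, r5, #8 → r5=10+8=18
ADD r4, r4, #2 → r4=3+2=5
CMP r4, #11  (cmp 5,11)
BNE L1: taken
XOR r7, r7, #18 → r7=5^18=23
ADD r5, r5, #8 → r5=18+8=26
ADD r4, r4, #2 → r4=5+2=7
CMP r4, #11  (cmp 7,11)
BNE L1: taken
XOR r7, r7, #18 → r7=23^18=5
ADD r5, r5, #8 → r5=26+8=34
ADD r4, r4, #2 → r4=7+2=9
CMP r4, #11  (cmp 9,11)
BNE L1: taken
XOR r7, r7, #18 → r7=5^18=23
ADD r5, r5, #8 → r5=34+8=42
ADD r4, r4, #2 → r4=9+2=11
CMP r4, #11  (cmp 11,11)
BNE L1: not taken
halt.
Total executed instructions: 29.

29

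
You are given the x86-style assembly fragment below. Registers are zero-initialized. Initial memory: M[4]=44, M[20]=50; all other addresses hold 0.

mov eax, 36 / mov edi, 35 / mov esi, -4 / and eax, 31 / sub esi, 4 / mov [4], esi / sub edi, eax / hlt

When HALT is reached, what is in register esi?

-8

eax=36
edi=35
esi=-4
eax=36&31=4
esi=(-4)-4=-8
mov [4], esi → M[4]=-8
edi=35-4=31
halt.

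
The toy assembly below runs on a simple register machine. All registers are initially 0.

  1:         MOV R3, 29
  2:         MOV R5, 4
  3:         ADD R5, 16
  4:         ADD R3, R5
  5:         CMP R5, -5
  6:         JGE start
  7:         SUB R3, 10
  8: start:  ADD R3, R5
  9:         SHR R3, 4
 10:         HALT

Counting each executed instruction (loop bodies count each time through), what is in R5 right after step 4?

20

MOV R3, 29 → R3=29
MOV R5, 4 → R5=4
ADD R5, 16 → R5=4+16=20
ADD R3, R5 → R3=29+20=49
After step 4: R5 = 20.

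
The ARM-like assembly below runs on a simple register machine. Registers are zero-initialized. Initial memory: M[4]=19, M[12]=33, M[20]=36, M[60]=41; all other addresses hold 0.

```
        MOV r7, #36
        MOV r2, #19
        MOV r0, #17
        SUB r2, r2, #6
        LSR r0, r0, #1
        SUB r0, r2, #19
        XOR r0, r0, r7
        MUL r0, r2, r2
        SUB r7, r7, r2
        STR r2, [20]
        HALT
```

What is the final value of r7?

after MOV r7, #36: r7=36
after MOV r2, #19: r2=19
after MOV r0, #17: r0=17
after SUB r2, r2, #6: r2=19-6=13
after LSR r0, r0, #1: r0=17>>1=8
after SUB r0, r2, #19: r0=13-19=-6
after XOR r0, r0, r7: r0=(-6)^36=-34
after MUL r0, r2, r2: r0=13*13=169
after SUB r7, r7, r2: r7=36-13=23
STR r2, [20] → M[20]=13
halt.

23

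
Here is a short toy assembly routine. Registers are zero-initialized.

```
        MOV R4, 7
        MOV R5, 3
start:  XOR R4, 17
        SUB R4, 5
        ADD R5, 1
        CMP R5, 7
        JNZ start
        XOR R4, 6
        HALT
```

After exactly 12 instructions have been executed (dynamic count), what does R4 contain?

MOV R4, 7 → R4=7
MOV R5, 3 → R5=3
XOR R4, 17 → R4=7^17=22
SUB R4, 5 → R4=22-5=17
ADD R5, 1 → R5=3+1=4
CMP R5, 7  (cmp 4,7)
JNZ start: taken
XOR R4, 17 → R4=17^17=0
SUB R4, 5 → R4=0-5=-5
ADD R5, 1 → R5=4+1=5
CMP R5, 7  (cmp 5,7)
JNZ start: taken
After step 12: R4 = -5.

-5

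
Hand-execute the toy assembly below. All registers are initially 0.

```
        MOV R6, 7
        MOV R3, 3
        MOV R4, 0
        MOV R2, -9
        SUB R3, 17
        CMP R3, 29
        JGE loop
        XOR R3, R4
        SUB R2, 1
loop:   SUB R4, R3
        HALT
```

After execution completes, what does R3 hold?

-14

after MOV R6, 7: R6=7
after MOV R3, 3: R3=3
after MOV R4, 0: R4=0
after MOV R2, -9: R2=-9
after SUB R3, 17: R3=3-17=-14
CMP R3, 29  (cmp -14,29)
JGE loop: not taken
after XOR R3, R4: R3=(-14)^0=-14
after SUB R2, 1: R2=(-9)-1=-10
after SUB R4, R3: R4=0-(-14)=14
halt.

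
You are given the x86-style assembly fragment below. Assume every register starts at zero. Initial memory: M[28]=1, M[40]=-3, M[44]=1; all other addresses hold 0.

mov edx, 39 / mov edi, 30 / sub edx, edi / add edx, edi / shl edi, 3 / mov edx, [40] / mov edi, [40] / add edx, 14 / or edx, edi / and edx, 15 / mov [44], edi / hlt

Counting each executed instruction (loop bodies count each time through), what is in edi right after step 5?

240

after mov edx, 39: edx=39
after mov edi, 30: edi=30
after sub edx, edi: edx=39-30=9
after add edx, edi: edx=9+30=39
after shl edi, 3: edi=30<<3=240
After step 5: edi = 240.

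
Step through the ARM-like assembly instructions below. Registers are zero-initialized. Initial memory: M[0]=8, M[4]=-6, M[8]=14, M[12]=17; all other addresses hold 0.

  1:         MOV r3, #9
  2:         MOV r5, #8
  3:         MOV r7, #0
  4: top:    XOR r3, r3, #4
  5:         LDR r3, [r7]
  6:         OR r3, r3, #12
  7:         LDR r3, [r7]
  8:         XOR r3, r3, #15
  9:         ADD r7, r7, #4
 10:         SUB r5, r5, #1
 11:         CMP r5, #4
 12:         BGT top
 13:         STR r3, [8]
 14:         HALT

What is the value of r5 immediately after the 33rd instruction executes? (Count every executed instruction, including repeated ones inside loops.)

MOV r3, #9 → r3=9
MOV r5, #8 → r5=8
MOV r7, #0 → r7=0
XOR r3, r3, #4 → r3=9^4=13
LDR r3, [r7] → r3=M[0]=8
OR r3, r3, #12 → r3=8|12=12
LDR r3, [r7] → r3=M[0]=8
XOR r3, r3, #15 → r3=8^15=7
ADD r7, r7, #4 → r7=0+4=4
SUB r5, r5, #1 → r5=8-1=7
CMP r5, #4  (cmp 7,4)
BGT top: taken
XOR r3, r3, #4 → r3=7^4=3
LDR r3, [r7] → r3=M[4]=-6
OR r3, r3, #12 → r3=(-6)|12=-2
LDR r3, [r7] → r3=M[4]=-6
XOR r3, r3, #15 → r3=(-6)^15=-11
ADD r7, r7, #4 → r7=4+4=8
SUB r5, r5, #1 → r5=7-1=6
CMP r5, #4  (cmp 6,4)
BGT top: taken
XOR r3, r3, #4 → r3=(-11)^4=-15
LDR r3, [r7] → r3=M[8]=14
OR r3, r3, #12 → r3=14|12=14
LDR r3, [r7] → r3=M[8]=14
XOR r3, r3, #15 → r3=14^15=1
ADD r7, r7, #4 → r7=8+4=12
SUB r5, r5, #1 → r5=6-1=5
CMP r5, #4  (cmp 5,4)
BGT top: taken
XOR r3, r3, #4 → r3=1^4=5
LDR r3, [r7] → r3=M[12]=17
OR r3, r3, #12 → r3=17|12=29
After step 33: r5 = 5.

5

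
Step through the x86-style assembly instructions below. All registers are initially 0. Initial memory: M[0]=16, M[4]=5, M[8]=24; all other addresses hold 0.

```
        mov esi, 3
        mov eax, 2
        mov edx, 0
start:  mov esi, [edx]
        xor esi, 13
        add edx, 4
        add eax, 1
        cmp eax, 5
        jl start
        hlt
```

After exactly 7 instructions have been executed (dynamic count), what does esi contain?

29

after mov esi, 3: esi=3
after mov eax, 2: eax=2
after mov edx, 0: edx=0
after mov esi, [edx]: esi=M[0]=16
after xor esi, 13: esi=16^13=29
after add edx, 4: edx=0+4=4
after add eax, 1: eax=2+1=3
After step 7: esi = 29.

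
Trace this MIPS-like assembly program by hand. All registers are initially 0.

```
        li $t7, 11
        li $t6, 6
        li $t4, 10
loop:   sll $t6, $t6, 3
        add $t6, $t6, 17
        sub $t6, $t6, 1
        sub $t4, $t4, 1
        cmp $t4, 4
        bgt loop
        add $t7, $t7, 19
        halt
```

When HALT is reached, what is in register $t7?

30

li $t7, 11 → $t7=11
li $t6, 6 → $t6=6
li $t4, 10 → $t4=10
sll $t6, $t6, 3 → $t6=6<<3=48
add $t6, $t6, 17 → $t6=48+17=65
sub $t6, $t6, 1 → $t6=65-1=64
sub $t4, $t4, 1 → $t4=10-1=9
cmp $t4, 4  (cmp 9,4)
bgt loop: taken
sll $t6, $t6, 3 → $t6=64<<3=512
add $t6, $t6, 17 → $t6=512+17=529
sub $t6, $t6, 1 → $t6=529-1=528
sub $t4, $t4, 1 → $t4=9-1=8
cmp $t4, 4  (cmp 8,4)
bgt loop: taken
sll $t6, $t6, 3 → $t6=528<<3=4224
add $t6, $t6, 17 → $t6=4224+17=4241
sub $t6, $t6, 1 → $t6=4241-1=4240
sub $t4, $t4, 1 → $t4=8-1=7
cmp $t4, 4  (cmp 7,4)
bgt loop: taken
sll $t6, $t6, 3 → $t6=4240<<3=33920
add $t6, $t6, 17 → $t6=33920+17=33937
sub $t6, $t6, 1 → $t6=33937-1=33936
sub $t4, $t4, 1 → $t4=7-1=6
cmp $t4, 4  (cmp 6,4)
bgt loop: taken
sll $t6, $t6, 3 → $t6=33936<<3=271488
add $t6, $t6, 17 → $t6=271488+17=271505
sub $t6, $t6, 1 → $t6=271505-1=271504
sub $t4, $t4, 1 → $t4=6-1=5
cmp $t4, 4  (cmp 5,4)
bgt loop: taken
sll $t6, $t6, 3 → $t6=271504<<3=2172032
add $t6, $t6, 17 → $t6=2172032+17=2172049
sub $t6, $t6, 1 → $t6=2172049-1=2172048
sub $t4, $t4, 1 → $t4=5-1=4
cmp $t4, 4  (cmp 4,4)
bgt loop: not taken
add $t7, $t7, 19 → $t7=11+19=30
halt.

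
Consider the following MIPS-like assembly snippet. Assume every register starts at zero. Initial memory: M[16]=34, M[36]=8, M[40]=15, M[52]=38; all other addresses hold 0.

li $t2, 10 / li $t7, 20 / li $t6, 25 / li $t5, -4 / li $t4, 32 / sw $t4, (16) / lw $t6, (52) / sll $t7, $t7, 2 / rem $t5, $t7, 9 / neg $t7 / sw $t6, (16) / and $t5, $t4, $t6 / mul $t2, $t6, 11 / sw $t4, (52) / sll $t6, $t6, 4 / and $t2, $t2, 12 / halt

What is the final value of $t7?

$t2=10
$t7=20
$t6=25
$t5=-4
$t4=32
sw $t4, (16) → M[16]=32
$t6=M[52]=38
$t7=20<<2=80
$t5=80%9=8
$t7=-(80)=-80
sw $t6, (16) → M[16]=38
$t5=32&38=32
$t2=38*11=418
sw $t4, (52) → M[52]=32
$t6=38<<4=608
$t2=418&12=0
halt.

-80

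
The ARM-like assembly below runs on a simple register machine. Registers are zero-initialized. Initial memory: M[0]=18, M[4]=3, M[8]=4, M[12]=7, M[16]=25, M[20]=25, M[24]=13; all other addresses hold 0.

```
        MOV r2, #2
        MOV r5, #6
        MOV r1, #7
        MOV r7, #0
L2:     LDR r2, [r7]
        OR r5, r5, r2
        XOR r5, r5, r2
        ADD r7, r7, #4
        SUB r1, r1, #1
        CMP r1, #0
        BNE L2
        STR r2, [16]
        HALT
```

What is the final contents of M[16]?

13

r2=2
r5=6
r1=7
r7=0
r2=M[0]=18
r5=6|18=22
r5=22^18=4
r7=0+4=4
r1=7-1=6
CMP r1, #0  (cmp 6,0)
BNE L2: taken
r2=M[4]=3
r5=4|3=7
r5=7^3=4
r7=4+4=8
r1=6-1=5
CMP r1, #0  (cmp 5,0)
BNE L2: taken
r2=M[8]=4
r5=4|4=4
r5=4^4=0
r7=8+4=12
r1=5-1=4
CMP r1, #0  (cmp 4,0)
BNE L2: taken
r2=M[12]=7
r5=0|7=7
r5=7^7=0
r7=12+4=16
r1=4-1=3
CMP r1, #0  (cmp 3,0)
BNE L2: taken
r2=M[16]=25
r5=0|25=25
r5=25^25=0
r7=16+4=20
r1=3-1=2
CMP r1, #0  (cmp 2,0)
BNE L2: taken
r2=M[20]=25
r5=0|25=25
r5=25^25=0
r7=20+4=24
r1=2-1=1
CMP r1, #0  (cmp 1,0)
BNE L2: taken
r2=M[24]=13
r5=0|13=13
r5=13^13=0
r7=24+4=28
r1=1-1=0
CMP r1, #0  (cmp 0,0)
BNE L2: not taken
STR r2, [16] → M[16]=13
halt.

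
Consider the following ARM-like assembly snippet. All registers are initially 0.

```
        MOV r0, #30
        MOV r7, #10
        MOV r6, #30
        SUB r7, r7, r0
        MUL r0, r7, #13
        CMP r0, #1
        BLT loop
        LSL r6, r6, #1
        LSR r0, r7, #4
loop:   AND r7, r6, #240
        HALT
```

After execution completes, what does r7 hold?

16

after MOV r0, #30: r0=30
after MOV r7, #10: r7=10
after MOV r6, #30: r6=30
after SUB r7, r7, r0: r7=10-30=-20
after MUL r0, r7, #13: r0=(-20)*13=-260
CMP r0, #1  (cmp -260,1)
BLT loop: taken
after AND r7, r6, #240: r7=30&240=16
halt.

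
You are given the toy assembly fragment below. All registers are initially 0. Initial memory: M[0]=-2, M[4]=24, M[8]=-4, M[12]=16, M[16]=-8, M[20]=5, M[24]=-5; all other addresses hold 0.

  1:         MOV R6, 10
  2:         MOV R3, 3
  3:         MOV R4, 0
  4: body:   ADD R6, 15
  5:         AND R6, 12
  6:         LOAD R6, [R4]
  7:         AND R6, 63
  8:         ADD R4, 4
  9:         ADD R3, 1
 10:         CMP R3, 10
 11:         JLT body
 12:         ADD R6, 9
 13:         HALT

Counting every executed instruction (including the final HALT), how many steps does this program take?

61

MOV R6, 10 → R6=10
MOV R3, 3 → R3=3
MOV R4, 0 → R4=0
ADD R6, 15 → R6=10+15=25
AND R6, 12 → R6=25&12=8
LOAD R6, [R4] → R6=M[0]=-2
AND R6, 63 → R6=(-2)&63=62
ADD R4, 4 → R4=0+4=4
ADD R3, 1 → R3=3+1=4
CMP R3, 10  (cmp 4,10)
JLT body: taken
ADD R6, 15 → R6=62+15=77
AND R6, 12 → R6=77&12=12
LOAD R6, [R4] → R6=M[4]=24
AND R6, 63 → R6=24&63=24
ADD R4, 4 → R4=4+4=8
ADD R3, 1 → R3=4+1=5
CMP R3, 10  (cmp 5,10)
JLT body: taken
ADD R6, 15 → R6=24+15=39
AND R6, 12 → R6=39&12=4
LOAD R6, [R4] → R6=M[8]=-4
AND R6, 63 → R6=(-4)&63=60
ADD R4, 4 → R4=8+4=12
ADD R3, 1 → R3=5+1=6
CMP R3, 10  (cmp 6,10)
JLT body: taken
ADD R6, 15 → R6=60+15=75
AND R6, 12 → R6=75&12=8
LOAD R6, [R4] → R6=M[12]=16
AND R6, 63 → R6=16&63=16
ADD R4, 4 → R4=12+4=16
ADD R3, 1 → R3=6+1=7
CMP R3, 10  (cmp 7,10)
JLT body: taken
ADD R6, 15 → R6=16+15=31
AND R6, 12 → R6=31&12=12
LOAD R6, [R4] → R6=M[16]=-8
AND R6, 63 → R6=(-8)&63=56
ADD R4, 4 → R4=16+4=20
ADD R3, 1 → R3=7+1=8
CMP R3, 10  (cmp 8,10)
JLT body: taken
ADD R6, 15 → R6=56+15=71
AND R6, 12 → R6=71&12=4
LOAD R6, [R4] → R6=M[20]=5
AND R6, 63 → R6=5&63=5
ADD R4, 4 → R4=20+4=24
ADD R3, 1 → R3=8+1=9
CMP R3, 10  (cmp 9,10)
JLT body: taken
ADD R6, 15 → R6=5+15=20
AND R6, 12 → R6=20&12=4
LOAD R6, [R4] → R6=M[24]=-5
AND R6, 63 → R6=(-5)&63=59
ADD R4, 4 → R4=24+4=28
ADD R3, 1 → R3=9+1=10
CMP R3, 10  (cmp 10,10)
JLT body: not taken
ADD R6, 9 → R6=59+9=68
halt.
Total executed instructions: 61.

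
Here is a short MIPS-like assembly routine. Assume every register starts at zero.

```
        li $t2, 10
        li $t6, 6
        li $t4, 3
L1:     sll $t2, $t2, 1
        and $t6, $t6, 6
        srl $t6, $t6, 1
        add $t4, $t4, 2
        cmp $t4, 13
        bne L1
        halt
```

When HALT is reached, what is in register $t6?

0

after li $t2, 10: $t2=10
after li $t6, 6: $t6=6
after li $t4, 3: $t4=3
after sll $t2, $t2, 1: $t2=10<<1=20
after and $t6, $t6, 6: $t6=6&6=6
after srl $t6, $t6, 1: $t6=6>>1=3
after add $t4, $t4, 2: $t4=3+2=5
cmp $t4, 13  (cmp 5,13)
bne L1: taken
after sll $t2, $t2, 1: $t2=20<<1=40
after and $t6, $t6, 6: $t6=3&6=2
after srl $t6, $t6, 1: $t6=2>>1=1
after add $t4, $t4, 2: $t4=5+2=7
cmp $t4, 13  (cmp 7,13)
bne L1: taken
after sll $t2, $t2, 1: $t2=40<<1=80
after and $t6, $t6, 6: $t6=1&6=0
after srl $t6, $t6, 1: $t6=0>>1=0
after add $t4, $t4, 2: $t4=7+2=9
cmp $t4, 13  (cmp 9,13)
bne L1: taken
after sll $t2, $t2, 1: $t2=80<<1=160
after and $t6, $t6, 6: $t6=0&6=0
after srl $t6, $t6, 1: $t6=0>>1=0
after add $t4, $t4, 2: $t4=9+2=11
cmp $t4, 13  (cmp 11,13)
bne L1: taken
after sll $t2, $t2, 1: $t2=160<<1=320
after and $t6, $t6, 6: $t6=0&6=0
after srl $t6, $t6, 1: $t6=0>>1=0
after add $t4, $t4, 2: $t4=11+2=13
cmp $t4, 13  (cmp 13,13)
bne L1: not taken
halt.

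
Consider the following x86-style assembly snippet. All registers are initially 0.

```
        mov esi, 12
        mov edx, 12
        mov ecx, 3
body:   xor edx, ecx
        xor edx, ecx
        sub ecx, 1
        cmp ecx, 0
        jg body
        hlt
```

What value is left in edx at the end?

12

mov esi, 12 → esi=12
mov edx, 12 → edx=12
mov ecx, 3 → ecx=3
xor edx, ecx → edx=12^3=15
xor edx, ecx → edx=15^3=12
sub ecx, 1 → ecx=3-1=2
cmp ecx, 0  (cmp 2,0)
jg body: taken
xor edx, ecx → edx=12^2=14
xor edx, ecx → edx=14^2=12
sub ecx, 1 → ecx=2-1=1
cmp ecx, 0  (cmp 1,0)
jg body: taken
xor edx, ecx → edx=12^1=13
xor edx, ecx → edx=13^1=12
sub ecx, 1 → ecx=1-1=0
cmp ecx, 0  (cmp 0,0)
jg body: not taken
halt.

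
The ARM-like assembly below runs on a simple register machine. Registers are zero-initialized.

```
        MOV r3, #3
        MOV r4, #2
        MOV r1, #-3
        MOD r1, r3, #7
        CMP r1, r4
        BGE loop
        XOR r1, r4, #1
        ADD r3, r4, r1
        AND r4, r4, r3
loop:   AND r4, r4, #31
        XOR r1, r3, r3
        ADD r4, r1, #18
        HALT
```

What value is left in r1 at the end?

0

MOV r3, #3 → r3=3
MOV r4, #2 → r4=2
MOV r1, #-3 → r1=-3
MOD r1, r3, #7 → r1=3%7=3
CMP r1, r4  (cmp 3,2)
BGE loop: taken
AND r4, r4, #31 → r4=2&31=2
XOR r1, r3, r3 → r1=3^3=0
ADD r4, r1, #18 → r4=0+18=18
halt.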